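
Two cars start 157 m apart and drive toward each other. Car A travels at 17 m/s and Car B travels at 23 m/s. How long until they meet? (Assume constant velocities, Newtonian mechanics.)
Combined speed: v_combined = 17 + 23 = 40 m/s
Time to meet: t = d/40 = 157/40 = 3.92 s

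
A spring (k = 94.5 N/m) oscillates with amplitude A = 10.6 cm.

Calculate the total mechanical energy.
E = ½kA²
E = ½kA² = ½×94.5×(0.106)² = 0.5309 J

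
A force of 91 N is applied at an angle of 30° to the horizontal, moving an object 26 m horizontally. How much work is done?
W = Fd cosθ = 91×26×cos(30°) = 2049.0 J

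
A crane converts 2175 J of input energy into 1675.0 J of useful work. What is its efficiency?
η = W_out/W_in = 1675.0/2175 = 0.7701 = 77.01%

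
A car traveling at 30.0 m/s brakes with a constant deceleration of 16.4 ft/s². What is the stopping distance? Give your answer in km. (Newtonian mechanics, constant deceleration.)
d = v₀² / (2a) (with unit conversion) = 0.09002 km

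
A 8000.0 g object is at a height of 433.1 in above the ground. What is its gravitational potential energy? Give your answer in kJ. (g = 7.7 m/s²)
PE = mgh = 8 kg × 7.7 m/s² × 11 m = 677.6 J = 0.6776 kJ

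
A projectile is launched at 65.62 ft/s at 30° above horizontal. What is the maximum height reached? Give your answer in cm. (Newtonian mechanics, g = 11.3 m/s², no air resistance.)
H = v₀²sin²(θ)/(2g) (with unit conversion) = 442.5 cm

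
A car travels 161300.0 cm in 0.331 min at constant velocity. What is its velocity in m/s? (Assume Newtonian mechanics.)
v = d/t (with unit conversion) = 81.22 m/s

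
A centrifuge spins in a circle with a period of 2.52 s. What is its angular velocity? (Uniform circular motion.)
ω = 2π/T = 2π/2.52 = 2.4933 rad/s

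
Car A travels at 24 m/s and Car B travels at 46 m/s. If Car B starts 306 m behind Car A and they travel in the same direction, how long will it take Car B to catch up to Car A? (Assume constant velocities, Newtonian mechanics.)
Relative speed: v_rel = 46 - 24 = 22 m/s
Time to catch: t = d₀/v_rel = 306/22 = 13.91 s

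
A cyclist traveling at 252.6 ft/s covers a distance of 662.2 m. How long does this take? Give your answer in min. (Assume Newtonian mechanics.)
t = d/v (with unit conversion) = 0.1433 min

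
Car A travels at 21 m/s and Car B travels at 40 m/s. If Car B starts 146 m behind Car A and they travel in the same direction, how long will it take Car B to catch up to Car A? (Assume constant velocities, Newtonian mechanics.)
Relative speed: v_rel = 40 - 21 = 19 m/s
Time to catch: t = d₀/v_rel = 146/19 = 7.68 s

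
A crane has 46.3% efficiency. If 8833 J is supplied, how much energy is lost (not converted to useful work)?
W_out = η × W_in = 0.463×8833 = 4089.7 J
W_lost = W_in − W_out = 8833 − 4089.7 = 4743.3 J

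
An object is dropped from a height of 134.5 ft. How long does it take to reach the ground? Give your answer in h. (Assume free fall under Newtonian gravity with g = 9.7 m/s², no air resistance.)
t = √(2h/g) (with unit conversion) = 0.0008076 h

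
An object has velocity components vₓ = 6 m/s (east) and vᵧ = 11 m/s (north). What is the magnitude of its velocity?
|v| = √(vₓ² + vᵧ²) = √(6² + 11²) = √(157) = 12.53 m/s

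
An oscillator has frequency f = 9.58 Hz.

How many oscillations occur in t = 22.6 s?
n = f×t = 9.58×22.6 = 216.5 oscillations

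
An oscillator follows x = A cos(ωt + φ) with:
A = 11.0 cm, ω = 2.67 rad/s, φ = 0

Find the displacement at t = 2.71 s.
x = A cos(ωt + φ) = 11.0×cos(2.67×2.71 + 0) = 6.376 cm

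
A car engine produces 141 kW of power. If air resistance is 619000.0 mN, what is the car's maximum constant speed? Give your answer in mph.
P = Fv → v = P/F = 141000 W / 619 N = 227.8 m/s = 509.5 mph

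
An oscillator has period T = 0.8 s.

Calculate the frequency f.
f = 1/T = 1/0.8 = 1.25 Hz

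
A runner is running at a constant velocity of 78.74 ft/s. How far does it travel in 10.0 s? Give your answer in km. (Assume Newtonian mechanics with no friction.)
d = vt (with unit conversion) = 0.24 km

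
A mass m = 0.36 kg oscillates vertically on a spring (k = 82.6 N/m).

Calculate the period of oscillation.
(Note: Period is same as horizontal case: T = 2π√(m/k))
T = 2π√(m/k) = 2π√(0.36/82.6) = 0.4148 s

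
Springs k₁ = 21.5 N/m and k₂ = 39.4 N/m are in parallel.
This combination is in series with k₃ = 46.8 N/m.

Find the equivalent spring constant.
k₁₂ = k₁ + k₂ = 60.9 N/m (parallel)
1/k_eq = 1/k₁₂ + 1/k₃ → k_eq = 26.46 N/m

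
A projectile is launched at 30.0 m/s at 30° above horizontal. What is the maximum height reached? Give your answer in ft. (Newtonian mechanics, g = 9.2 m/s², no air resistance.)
H = v₀²sin²(θ)/(2g) (with unit conversion) = 40.12 ft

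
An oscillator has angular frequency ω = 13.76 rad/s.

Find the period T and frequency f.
T = 2π/ω = 2π/13.76 = 0.4566 s; f = ω/2π = 2.19 Hz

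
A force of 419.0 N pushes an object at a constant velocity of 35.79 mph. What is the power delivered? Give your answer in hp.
P = Fv = 419 N × 16 m/s = 6704 W = 8.99 hp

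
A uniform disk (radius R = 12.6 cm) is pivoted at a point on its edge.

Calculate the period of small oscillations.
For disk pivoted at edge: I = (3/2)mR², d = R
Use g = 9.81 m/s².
I/m = (3/2)R² = 0.02381 m²; d = R = 0.126 m
T = 2π√((3/2)R²/(gR)) = 2π√(3R/(2g)) = 0.8721 s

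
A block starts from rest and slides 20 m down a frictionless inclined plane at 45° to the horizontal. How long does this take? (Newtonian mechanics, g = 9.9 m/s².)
a = g sin(θ) = 9.9 × sin(45°) = 7.0 m/s²
t = √(2d/a) = √(2 × 20 / 7.0) = 2.39 s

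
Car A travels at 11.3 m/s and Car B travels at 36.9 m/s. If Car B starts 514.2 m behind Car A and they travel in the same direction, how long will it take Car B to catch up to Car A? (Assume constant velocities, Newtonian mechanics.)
Relative speed: v_rel = 36.9 - 11.3 = 25.6 m/s
Time to catch: t = d₀/v_rel = 514.2/25.6 = 20.09 s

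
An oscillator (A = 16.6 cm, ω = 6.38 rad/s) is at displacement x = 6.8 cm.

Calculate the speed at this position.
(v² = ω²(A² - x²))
v = ω√(A² − x²) = 6.38×√(0.166² − 0.068²) = 0.9661 m/s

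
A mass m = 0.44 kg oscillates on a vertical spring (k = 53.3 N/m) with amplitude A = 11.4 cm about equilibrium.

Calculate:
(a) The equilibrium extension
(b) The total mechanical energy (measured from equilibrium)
x_eq = mg/k = 0.44×9.81/53.3 = 0.08098 m = 8.098 cm
E = ½kA² = ½×53.3×(0.114)² = 0.3463 J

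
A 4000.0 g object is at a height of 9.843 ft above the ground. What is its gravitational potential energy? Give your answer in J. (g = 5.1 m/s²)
PE = mgh = 4 kg × 5.1 m/s² × 3 m = 61.2 J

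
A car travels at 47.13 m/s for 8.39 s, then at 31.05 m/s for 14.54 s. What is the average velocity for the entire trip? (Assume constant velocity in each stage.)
d₁ = v₁t₁ = 47.13 × 8.39 = 395.421 m
d₂ = v₂t₂ = 31.05 × 14.54 = 451.467 m
d_total = 846.89 m, t_total = 22.93 s
v_avg = d_total/t_total = 846.89/22.93 = 36.93 m/s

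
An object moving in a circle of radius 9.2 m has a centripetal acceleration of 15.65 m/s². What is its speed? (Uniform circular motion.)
v = √(a_c × r) = √(15.65 × 9.2) = 12.0 m/s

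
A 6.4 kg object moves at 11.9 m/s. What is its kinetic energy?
KE = ½mv² = ½×6.4×11.9² = 453.152 J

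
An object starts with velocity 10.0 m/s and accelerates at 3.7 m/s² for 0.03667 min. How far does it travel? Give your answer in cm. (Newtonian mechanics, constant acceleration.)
d = v₀t + ½at² (with unit conversion) = 3096.0 cm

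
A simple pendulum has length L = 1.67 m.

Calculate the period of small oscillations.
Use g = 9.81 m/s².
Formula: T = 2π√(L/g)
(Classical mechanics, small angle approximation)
T = 2π√(L/g) = 2π√(1.67/9.81) = 2.592 s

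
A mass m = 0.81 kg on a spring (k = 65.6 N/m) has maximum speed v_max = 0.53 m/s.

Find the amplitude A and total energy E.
½mv²_max = ½kA² → A = v_max√(m/k) = 0.53×√(0.81/65.6) = 0.05889 m = 5.889 cm
E = ½mv²_max = ½×0.81×0.53² = 0.1138 J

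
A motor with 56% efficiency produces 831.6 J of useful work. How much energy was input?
W_in = W_out/η = 831.6/0.56 = 1485.0 J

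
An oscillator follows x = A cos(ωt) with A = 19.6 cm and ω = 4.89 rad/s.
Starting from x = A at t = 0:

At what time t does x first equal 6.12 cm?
cos(ωt) = x/A = 6.12/19.6 = 0.3122
ωt = arccos(0.3122) = 1.253 rad
t = 1.253/4.89 = 0.2563 s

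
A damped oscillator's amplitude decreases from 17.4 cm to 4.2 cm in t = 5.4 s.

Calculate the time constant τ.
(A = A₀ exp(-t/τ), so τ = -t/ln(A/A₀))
A/A₀ = 4.2/17.4 = 0.2414; ln(A/A₀) = -1.421
τ = −t/ln(A/A₀) = −5.4/-1.421 = 3.799 s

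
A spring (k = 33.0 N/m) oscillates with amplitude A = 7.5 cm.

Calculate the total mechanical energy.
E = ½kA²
E = ½kA² = ½×33.0×(0.075)² = 0.09281 J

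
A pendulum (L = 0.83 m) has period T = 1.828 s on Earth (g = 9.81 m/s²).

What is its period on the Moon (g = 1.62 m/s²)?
T = 2π√(L/g), so T_moon/T_earth = √(g_earth/g_moon)
T_moon = 2π√(0.83/1.62) = 4.497 s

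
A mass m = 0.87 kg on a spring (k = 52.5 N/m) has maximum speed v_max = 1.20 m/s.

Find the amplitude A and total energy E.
½mv²_max = ½kA² → A = v_max√(m/k) = 1.2×√(0.87/52.5) = 0.1545 m = 15.45 cm
E = ½mv²_max = ½×0.87×1.2² = 0.6264 J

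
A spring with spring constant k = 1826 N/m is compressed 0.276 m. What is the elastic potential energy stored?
PE = ½kx² = ½×1826×0.276² = 69.55 J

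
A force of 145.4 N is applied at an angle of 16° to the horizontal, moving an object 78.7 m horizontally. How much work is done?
W = Fd cosθ = 145.4×78.7×cos(16°) = 11000.0 J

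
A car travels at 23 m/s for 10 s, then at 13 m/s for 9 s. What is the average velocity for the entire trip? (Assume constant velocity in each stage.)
d₁ = v₁t₁ = 23 × 10 = 230 m
d₂ = v₂t₂ = 13 × 9 = 117 m
d_total = 347 m, t_total = 19 s
v_avg = d_total/t_total = 347/19 = 18.26 m/s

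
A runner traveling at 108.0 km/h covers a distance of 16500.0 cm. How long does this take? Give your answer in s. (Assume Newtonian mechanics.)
t = d/v (with unit conversion) = 5.5 s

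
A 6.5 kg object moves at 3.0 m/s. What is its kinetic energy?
KE = ½mv² = ½×6.5×3.0² = 29.25 J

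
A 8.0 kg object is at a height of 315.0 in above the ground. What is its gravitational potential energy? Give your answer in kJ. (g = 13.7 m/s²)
PE = mgh = 8 kg × 13.7 m/s² × 8.001 m = 876.9 J = 0.8769 kJ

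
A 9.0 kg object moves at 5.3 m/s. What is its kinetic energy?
KE = ½mv² = ½×9.0×5.3² = 126.405 J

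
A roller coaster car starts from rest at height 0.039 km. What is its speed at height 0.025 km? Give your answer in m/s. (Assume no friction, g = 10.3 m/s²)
mgh₁ = ½mv₂² + mgh₂ → v₂ = √(2g(h₁−h₂)) = √(2×10.3×(39−25)) = 16.98 m/s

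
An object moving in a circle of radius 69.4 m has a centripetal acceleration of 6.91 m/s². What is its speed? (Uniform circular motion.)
v = √(a_c × r) = √(6.91 × 69.4) = 21.9 m/s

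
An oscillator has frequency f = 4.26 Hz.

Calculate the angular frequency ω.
ω = 2πf = 2π×4.26 = 26.77 rad/s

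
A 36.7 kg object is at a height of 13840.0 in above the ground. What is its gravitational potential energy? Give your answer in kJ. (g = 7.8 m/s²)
PE = mgh = 36.7 kg × 7.8 m/s² × 351.5 m = 1.006e+05 J = 100.6 kJ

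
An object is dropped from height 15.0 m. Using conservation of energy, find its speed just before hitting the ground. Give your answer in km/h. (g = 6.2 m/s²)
mgh = ½mv² → v = √(2gh) = √(2×6.2×15) = 13.64 m/s = 49.1 km/h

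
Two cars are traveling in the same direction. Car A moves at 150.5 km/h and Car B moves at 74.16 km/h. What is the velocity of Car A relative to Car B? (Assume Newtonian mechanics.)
v_rel = v_A - v_B = 150.5 - 74.16 = 76.34 km/h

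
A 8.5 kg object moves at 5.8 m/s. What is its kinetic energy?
KE = ½mv² = ½×8.5×5.8² = 142.97 J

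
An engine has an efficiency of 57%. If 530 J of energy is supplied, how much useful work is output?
W_out = η × W_in = 0.57 × 530 = 302.1 J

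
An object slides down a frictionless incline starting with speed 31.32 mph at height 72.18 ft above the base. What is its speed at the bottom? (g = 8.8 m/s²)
½mv₀² + mgh = ½mv² → v = √(v₀² + 2gh) = √(14² + 2×8.8×22) = 24.15 m/s = 54.02 mph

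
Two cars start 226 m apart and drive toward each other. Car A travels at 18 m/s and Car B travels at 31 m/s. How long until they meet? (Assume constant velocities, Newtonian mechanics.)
Combined speed: v_combined = 18 + 31 = 49 m/s
Time to meet: t = d/49 = 226/49 = 4.61 s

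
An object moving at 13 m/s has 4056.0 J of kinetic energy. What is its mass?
KE = ½mv² → m = 2KE/v² = 2×4056.0/13² = 48.0 kg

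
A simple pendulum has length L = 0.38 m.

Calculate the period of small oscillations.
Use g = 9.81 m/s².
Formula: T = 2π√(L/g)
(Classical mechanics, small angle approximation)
T = 2π√(L/g) = 2π√(0.38/9.81) = 1.237 s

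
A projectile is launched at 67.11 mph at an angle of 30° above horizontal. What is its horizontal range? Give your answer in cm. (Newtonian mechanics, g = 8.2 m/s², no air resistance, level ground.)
R = v₀² sin(2θ) / g (with unit conversion) = 9506.0 cm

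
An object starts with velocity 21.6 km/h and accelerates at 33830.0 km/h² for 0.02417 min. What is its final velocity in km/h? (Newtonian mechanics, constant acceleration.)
v = v₀ + at (with unit conversion) = 35.23 km/h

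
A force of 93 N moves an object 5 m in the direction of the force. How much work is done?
W = Fd = 93×5 = 465.0 J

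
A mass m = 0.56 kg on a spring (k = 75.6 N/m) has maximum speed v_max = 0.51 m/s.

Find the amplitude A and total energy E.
½mv²_max = ½kA² → A = v_max√(m/k) = 0.51×√(0.56/75.6) = 0.04389 m = 4.389 cm
E = ½mv²_max = ½×0.56×0.51² = 0.07283 J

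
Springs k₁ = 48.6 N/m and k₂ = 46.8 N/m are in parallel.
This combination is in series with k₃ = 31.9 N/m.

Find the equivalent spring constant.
k₁₂ = k₁ + k₂ = 95.4 N/m (parallel)
1/k_eq = 1/k₁₂ + 1/k₃ → k_eq = 23.91 N/m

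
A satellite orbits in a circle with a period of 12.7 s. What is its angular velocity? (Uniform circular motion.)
ω = 2π/T = 2π/12.7 = 0.4947 rad/s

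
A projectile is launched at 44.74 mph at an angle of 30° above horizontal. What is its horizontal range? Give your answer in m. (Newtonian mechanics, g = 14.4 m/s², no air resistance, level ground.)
R = v₀² sin(2θ) / g (with unit conversion) = 24.06 m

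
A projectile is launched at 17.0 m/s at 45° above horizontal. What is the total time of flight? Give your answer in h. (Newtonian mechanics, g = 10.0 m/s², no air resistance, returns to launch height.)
T = 2v₀sin(θ)/g (with unit conversion) = 0.0006678 h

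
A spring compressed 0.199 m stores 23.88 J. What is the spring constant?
PE = ½kx² → k = 2PE/x² = 2×23.88/0.199² = 1206.0 N/m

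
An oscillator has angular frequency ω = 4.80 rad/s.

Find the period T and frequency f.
T = 2π/ω = 2π/4.8 = 1.309 s; f = ω/2π = 0.7639 Hz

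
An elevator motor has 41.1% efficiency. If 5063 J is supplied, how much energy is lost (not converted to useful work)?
W_out = η × W_in = 0.411×5063 = 2080.9 J
W_lost = W_in − W_out = 5063 − 2080.9 = 2982.1 J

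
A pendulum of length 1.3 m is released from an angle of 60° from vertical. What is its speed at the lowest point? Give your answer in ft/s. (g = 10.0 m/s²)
h = L(1 − cosθ) = 1.3×(1 − cos60°) = 0.65 m
v = √(2gh) = √(2×10.0×0.65) = 3.606 m/s = 11.83 ft/s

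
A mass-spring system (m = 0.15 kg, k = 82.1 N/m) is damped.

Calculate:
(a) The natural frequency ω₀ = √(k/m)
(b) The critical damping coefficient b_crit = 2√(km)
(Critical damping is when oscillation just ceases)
ω₀ = √(k/m) = √(82.1/0.15) = 23.4 rad/s
b_crit = 2√(km) = 2√(82.1×0.15) = 7.019 kg/s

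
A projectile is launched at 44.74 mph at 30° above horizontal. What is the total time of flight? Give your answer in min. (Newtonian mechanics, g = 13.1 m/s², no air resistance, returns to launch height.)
T = 2v₀sin(θ)/g (with unit conversion) = 0.02545 min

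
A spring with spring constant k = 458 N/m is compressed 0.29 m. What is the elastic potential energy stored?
PE = ½kx² = ½×458×0.29² = 19.26 J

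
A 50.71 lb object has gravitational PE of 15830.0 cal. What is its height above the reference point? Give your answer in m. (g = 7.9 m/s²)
PE = mgh → h = PE/(mg) = 6.623e+04 J / (23 kg × 7.9 m/s²) = 364.5 m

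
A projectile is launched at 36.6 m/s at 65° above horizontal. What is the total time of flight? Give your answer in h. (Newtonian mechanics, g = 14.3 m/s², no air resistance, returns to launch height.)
T = 2v₀sin(θ)/g (with unit conversion) = 0.001289 h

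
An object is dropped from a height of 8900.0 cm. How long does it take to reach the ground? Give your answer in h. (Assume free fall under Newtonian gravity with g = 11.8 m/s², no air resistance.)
t = √(2h/g) (with unit conversion) = 0.001079 h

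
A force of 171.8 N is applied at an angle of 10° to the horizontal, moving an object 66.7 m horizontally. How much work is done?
W = Fd cosθ = 171.8×66.7×cos(10°) = 11285.0 J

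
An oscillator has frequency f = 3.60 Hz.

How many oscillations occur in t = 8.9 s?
n = f×t = 3.6×8.9 = 32.04 oscillations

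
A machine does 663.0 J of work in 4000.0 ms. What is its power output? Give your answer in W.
P = W/t = 663 J / 4 s = 165.8 W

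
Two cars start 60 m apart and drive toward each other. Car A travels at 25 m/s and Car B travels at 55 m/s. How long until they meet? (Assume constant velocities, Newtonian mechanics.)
Combined speed: v_combined = 25 + 55 = 80 m/s
Time to meet: t = d/80 = 60/80 = 0.75 s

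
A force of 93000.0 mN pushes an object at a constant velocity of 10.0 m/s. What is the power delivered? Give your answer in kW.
P = Fv = 93 N × 10 m/s = 930 W = 0.93 kW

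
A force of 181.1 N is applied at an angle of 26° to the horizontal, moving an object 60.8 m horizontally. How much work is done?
W = Fd cosθ = 181.1×60.8×cos(26°) = 9896.5 J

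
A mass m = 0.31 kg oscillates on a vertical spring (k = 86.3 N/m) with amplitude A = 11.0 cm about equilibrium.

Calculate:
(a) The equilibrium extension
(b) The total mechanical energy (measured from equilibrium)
x_eq = mg/k = 0.31×9.81/86.3 = 0.03524 m = 3.524 cm
E = ½kA² = ½×86.3×(0.11)² = 0.5221 J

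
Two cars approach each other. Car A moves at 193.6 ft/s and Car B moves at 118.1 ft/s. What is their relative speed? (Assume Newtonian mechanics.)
v_rel = v_A + v_B = 193.6 + 118.1 = 311.7 ft/s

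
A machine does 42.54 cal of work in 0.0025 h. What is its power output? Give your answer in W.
P = W/t = 178 J / 9 s = 19.78 W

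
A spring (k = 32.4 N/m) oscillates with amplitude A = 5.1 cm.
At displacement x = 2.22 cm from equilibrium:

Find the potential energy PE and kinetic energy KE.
E_total = ½kA² = ½×32.4×(0.051)² = 0.04214 J
PE = ½kx² = ½×32.4×(0.0222)² = 0.007984 J
KE = E_total − PE = 0.03415 J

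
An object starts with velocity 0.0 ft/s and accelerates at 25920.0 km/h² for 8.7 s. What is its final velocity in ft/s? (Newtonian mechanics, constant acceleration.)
v = v₀ + at (with unit conversion) = 57.09 ft/s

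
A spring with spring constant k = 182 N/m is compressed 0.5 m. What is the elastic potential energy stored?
PE = ½kx² = ½×182×0.5² = 22.75 J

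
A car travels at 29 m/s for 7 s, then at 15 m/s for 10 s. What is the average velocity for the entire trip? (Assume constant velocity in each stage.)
d₁ = v₁t₁ = 29 × 7 = 203 m
d₂ = v₂t₂ = 15 × 10 = 150 m
d_total = 353 m, t_total = 17 s
v_avg = d_total/t_total = 353/17 = 20.76 m/s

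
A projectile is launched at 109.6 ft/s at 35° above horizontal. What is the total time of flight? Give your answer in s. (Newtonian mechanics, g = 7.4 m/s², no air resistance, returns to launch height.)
T = 2v₀sin(θ)/g (with unit conversion) = 5.179 s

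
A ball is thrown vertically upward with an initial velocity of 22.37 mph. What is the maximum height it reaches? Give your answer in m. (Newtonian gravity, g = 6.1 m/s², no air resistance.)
h_max = v₀²/(2g) (with unit conversion) = 8.197 m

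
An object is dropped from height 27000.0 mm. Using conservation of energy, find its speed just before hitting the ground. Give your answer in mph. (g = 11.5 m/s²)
mgh = ½mv² → v = √(2gh) = √(2×11.5×27) = 24.92 m/s = 55.74 mph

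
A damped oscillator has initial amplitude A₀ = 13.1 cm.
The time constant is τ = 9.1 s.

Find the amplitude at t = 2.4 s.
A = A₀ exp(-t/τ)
A = A₀ exp(−t/τ) = 13.1×exp(−2.4/9.1) = 10.06 cm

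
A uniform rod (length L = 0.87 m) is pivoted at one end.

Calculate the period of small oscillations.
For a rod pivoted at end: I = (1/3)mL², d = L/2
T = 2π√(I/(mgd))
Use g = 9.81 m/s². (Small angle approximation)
I/m = (1/3)L² = 0.2523 m²; d = L/2 = 0.435 m
T = 2π√(I/(mgd)) = 2π√(0.2523/(9.81×0.435)) = 1.528 s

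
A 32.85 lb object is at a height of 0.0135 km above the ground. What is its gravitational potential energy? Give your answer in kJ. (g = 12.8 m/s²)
PE = mgh = 14.9 kg × 12.8 m/s² × 13.5 m = 2575 J = 2.575 kJ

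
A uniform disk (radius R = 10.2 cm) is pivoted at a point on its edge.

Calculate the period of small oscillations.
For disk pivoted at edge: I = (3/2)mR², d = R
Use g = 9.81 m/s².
I/m = (3/2)R² = 0.01561 m²; d = R = 0.102 m
T = 2π√((3/2)R²/(gR)) = 2π√(3R/(2g)) = 0.7847 s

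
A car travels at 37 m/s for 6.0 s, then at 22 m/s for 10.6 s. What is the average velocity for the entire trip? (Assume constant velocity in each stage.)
d₁ = v₁t₁ = 37 × 6.0 = 222 m
d₂ = v₂t₂ = 22 × 10.6 = 233.2 m
d_total = 455.2 m, t_total = 16.6 s
v_avg = d_total/t_total = 455.2/16.6 = 27.42 m/s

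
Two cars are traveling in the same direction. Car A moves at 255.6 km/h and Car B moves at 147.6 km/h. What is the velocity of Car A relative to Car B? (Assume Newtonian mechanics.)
v_rel = v_A - v_B = 255.6 - 147.6 = 108.0 km/h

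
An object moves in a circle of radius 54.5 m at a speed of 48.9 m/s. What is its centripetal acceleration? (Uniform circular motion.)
a_c = v²/r = 48.9²/54.5 = 2391.21/54.5 = 43.88 m/s²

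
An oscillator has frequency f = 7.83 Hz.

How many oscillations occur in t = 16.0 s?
n = f×t = 7.83×16.0 = 125.3 oscillations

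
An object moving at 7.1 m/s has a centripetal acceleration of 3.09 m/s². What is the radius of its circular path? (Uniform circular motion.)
r = v²/a_c = 7.1²/3.09 = 16.31 m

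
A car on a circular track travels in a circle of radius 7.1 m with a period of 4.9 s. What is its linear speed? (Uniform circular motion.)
v = 2πr/T = 2π×7.1/4.9 = 9.1 m/s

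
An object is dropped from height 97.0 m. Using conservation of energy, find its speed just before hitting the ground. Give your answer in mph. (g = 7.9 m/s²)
mgh = ½mv² → v = √(2gh) = √(2×7.9×97) = 39.15 m/s = 87.57 mph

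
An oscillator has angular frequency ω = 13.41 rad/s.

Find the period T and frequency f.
T = 2π/ω = 2π/13.41 = 0.4685 s; f = ω/2π = 2.134 Hz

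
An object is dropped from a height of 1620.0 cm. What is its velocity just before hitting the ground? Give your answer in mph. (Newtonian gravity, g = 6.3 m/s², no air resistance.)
v = √(2gh) (with unit conversion) = 31.96 mph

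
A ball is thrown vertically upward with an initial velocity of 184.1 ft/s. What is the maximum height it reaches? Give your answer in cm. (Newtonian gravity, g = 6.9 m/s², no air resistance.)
h_max = v₀²/(2g) (with unit conversion) = 22820.0 cm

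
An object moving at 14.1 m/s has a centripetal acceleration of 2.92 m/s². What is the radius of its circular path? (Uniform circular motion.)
r = v²/a_c = 14.1²/2.92 = 68.09 m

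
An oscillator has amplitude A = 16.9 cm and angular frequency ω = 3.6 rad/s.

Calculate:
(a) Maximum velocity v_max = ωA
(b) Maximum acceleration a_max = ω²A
v_max = ωA = 3.6×0.169 = 0.6084 m/s
a_max = ω²A = 3.6²×0.169 = 2.19 m/s²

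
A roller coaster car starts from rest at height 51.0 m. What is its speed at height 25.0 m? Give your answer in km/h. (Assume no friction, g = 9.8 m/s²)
mgh₁ = ½mv₂² + mgh₂ → v₂ = √(2g(h₁−h₂)) = √(2×9.8×(51−25)) = 22.57 m/s = 81.27 km/h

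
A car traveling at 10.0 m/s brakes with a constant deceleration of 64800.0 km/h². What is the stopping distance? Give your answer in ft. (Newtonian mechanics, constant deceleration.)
d = v₀² / (2a) (with unit conversion) = 32.81 ft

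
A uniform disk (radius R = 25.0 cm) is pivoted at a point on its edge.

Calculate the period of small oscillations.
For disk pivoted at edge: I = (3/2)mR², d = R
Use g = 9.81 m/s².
I/m = (3/2)R² = 0.09375 m²; d = R = 0.25 m
T = 2π√((3/2)R²/(gR)) = 2π√(3R/(2g)) = 1.228 s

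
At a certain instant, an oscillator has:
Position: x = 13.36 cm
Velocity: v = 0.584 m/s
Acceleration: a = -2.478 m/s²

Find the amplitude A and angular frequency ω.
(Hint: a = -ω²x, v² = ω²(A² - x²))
a = −ω²x → ω = √(|a|/x) = √(2.478/0.1336) = 4.307 rad/s
v² = ω²(A² − x²) → A = √(x² + v²/ω²) = √(0.1336² + 0.584²/4.307²) = 0.1904 m = 19.04 cm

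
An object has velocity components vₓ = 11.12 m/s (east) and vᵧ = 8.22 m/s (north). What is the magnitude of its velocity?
|v| = √(vₓ² + vᵧ²) = √(11.12² + 8.22²) = √(191.223) = 13.83 m/s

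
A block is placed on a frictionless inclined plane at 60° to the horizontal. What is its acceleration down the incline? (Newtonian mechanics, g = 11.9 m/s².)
a = g sin(θ) = 11.9 × sin(60°) = 11.9 × 0.866 = 10.31 m/s²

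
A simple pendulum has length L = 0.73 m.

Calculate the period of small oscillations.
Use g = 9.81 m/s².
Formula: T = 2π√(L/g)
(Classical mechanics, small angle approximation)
T = 2π√(L/g) = 2π√(0.73/9.81) = 1.714 s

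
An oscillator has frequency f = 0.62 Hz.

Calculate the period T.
T = 1/f = 1/0.62 = 1.613 s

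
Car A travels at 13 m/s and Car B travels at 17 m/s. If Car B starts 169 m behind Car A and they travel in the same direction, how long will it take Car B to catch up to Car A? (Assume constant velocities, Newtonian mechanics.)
Relative speed: v_rel = 17 - 13 = 4 m/s
Time to catch: t = d₀/v_rel = 169/4 = 42.25 s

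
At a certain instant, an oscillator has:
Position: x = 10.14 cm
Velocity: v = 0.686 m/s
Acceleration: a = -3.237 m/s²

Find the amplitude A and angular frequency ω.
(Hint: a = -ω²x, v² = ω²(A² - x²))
a = −ω²x → ω = √(|a|/x) = √(3.237/0.1014) = 5.65 rad/s
v² = ω²(A² − x²) → A = √(x² + v²/ω²) = √(0.1014² + 0.686²/5.65²) = 0.1582 m = 15.82 cm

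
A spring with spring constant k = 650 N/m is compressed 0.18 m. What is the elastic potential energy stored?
PE = ½kx² = ½×650×0.18² = 10.53 J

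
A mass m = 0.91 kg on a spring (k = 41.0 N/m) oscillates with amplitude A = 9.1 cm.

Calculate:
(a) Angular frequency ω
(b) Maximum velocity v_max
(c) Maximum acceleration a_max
ω = √(k/m) = √(41.0/0.91) = 6.712 rad/s
v_max = ωA = 6.712×0.091 = 0.6108 m/s
a_max = ω²A = 6.712²×0.091 = 4.1 m/s²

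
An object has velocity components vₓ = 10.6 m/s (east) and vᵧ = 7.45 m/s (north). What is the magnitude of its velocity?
|v| = √(vₓ² + vᵧ²) = √(10.6² + 7.45²) = √(167.863) = 12.96 m/s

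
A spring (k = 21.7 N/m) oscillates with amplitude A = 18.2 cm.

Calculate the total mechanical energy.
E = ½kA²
E = ½kA² = ½×21.7×(0.182)² = 0.3594 J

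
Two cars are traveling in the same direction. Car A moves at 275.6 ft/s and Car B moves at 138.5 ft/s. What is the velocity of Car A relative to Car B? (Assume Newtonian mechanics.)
v_rel = v_A - v_B = 275.6 - 138.5 = 137.1 ft/s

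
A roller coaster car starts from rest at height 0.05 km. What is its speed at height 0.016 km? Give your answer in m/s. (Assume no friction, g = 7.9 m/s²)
mgh₁ = ½mv₂² + mgh₂ → v₂ = √(2g(h₁−h₂)) = √(2×7.9×(50−16)) = 23.18 m/s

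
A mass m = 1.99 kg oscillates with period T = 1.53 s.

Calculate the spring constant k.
T = 2π√(m/k) → k = m(2π/T)² = 1.99×(2π/1.53)² = 33.56 N/m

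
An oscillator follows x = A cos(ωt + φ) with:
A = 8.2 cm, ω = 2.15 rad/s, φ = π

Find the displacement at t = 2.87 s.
x = A cos(ωt + φ) = 8.2×cos(2.15×2.87 + π) = -8.148 cm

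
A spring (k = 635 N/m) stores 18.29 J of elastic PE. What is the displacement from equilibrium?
PE = ½kx² → x = √(2PE/k) = √(2×18.29/635) = 0.24 m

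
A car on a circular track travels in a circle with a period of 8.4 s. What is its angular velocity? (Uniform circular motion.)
ω = 2π/T = 2π/8.4 = 0.748 rad/s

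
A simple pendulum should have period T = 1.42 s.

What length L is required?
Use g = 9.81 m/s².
T = 2π√(L/g) → L = g(T/2π)² = 9.81×(1.42/2π)² = 0.5011 m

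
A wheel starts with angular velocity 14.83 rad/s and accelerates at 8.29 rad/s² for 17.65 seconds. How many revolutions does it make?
θ = ω₀t + ½αt² = 14.83×17.65 + ½×8.29×17.65² = 1553.01 rad
Revolutions = θ/(2π) = 1553.01/(2π) = 247.17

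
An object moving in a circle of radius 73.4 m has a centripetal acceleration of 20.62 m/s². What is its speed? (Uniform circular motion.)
v = √(a_c × r) = √(20.62 × 73.4) = 38.9 m/s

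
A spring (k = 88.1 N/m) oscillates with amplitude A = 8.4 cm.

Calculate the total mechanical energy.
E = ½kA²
E = ½kA² = ½×88.1×(0.084)² = 0.3108 J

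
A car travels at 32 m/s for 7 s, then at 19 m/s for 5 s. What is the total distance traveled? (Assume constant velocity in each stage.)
d₁ = v₁t₁ = 32 × 7 = 224 m
d₂ = v₂t₂ = 19 × 5 = 95 m
d_total = 224 + 95 = 319 m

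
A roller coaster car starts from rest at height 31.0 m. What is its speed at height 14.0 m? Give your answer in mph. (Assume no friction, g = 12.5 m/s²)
mgh₁ = ½mv₂² + mgh₂ → v₂ = √(2g(h₁−h₂)) = √(2×12.5×(31−14)) = 20.62 m/s = 46.12 mph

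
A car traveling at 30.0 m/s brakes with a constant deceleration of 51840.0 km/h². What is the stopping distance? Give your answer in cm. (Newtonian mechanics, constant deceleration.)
d = v₀² / (2a) (with unit conversion) = 11250.0 cm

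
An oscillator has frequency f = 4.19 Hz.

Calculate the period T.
T = 1/f = 1/4.19 = 0.2387 s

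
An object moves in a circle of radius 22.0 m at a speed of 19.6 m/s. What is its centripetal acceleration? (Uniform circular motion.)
a_c = v²/r = 19.6²/22.0 = 384.16/22.0 = 17.46 m/s²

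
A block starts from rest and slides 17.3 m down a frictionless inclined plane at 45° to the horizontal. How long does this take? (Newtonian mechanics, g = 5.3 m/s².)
a = g sin(θ) = 5.3 × sin(45°) = 3.75 m/s²
t = √(2d/a) = √(2 × 17.3 / 3.75) = 3.04 s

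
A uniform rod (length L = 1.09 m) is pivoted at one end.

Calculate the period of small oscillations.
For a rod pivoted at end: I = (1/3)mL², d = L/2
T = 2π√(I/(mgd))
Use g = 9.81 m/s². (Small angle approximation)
I/m = (1/3)L² = 0.396 m²; d = L/2 = 0.545 m
T = 2π√(I/(mgd)) = 2π√(0.396/(9.81×0.545)) = 1.71 s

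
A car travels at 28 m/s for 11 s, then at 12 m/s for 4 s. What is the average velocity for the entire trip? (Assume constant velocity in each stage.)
d₁ = v₁t₁ = 28 × 11 = 308 m
d₂ = v₂t₂ = 12 × 4 = 48 m
d_total = 356 m, t_total = 15 s
v_avg = d_total/t_total = 356/15 = 23.73 m/s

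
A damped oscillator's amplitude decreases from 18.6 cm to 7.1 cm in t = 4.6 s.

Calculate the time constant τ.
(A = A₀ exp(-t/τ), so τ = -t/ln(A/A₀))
A/A₀ = 7.1/18.6 = 0.3817; ln(A/A₀) = -0.9631
τ = −t/ln(A/A₀) = −4.6/-0.9631 = 4.776 s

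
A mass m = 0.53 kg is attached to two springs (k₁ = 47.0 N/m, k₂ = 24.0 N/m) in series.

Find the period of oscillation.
k_eq = k₁k₂/(k₁+k₂) = 15.89 N/m
T = 2π√(m/k_eq) = 2π√(0.53/15.89) = 1.148 s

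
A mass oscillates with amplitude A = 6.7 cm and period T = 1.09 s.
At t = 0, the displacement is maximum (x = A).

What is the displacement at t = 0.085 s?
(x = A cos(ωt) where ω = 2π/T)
ω = 2π/T = 2π/1.09 = 5.764 rad/s
x = A cos(ωt) = 6.7×cos(5.764×0.085) = 5.912 cm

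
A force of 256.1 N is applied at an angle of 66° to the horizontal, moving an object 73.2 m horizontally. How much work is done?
W = Fd cosθ = 256.1×73.2×cos(66°) = 7624.9 J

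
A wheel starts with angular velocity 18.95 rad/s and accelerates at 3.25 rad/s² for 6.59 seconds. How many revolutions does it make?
θ = ω₀t + ½αt² = 18.95×6.59 + ½×3.25×6.59² = 195.45 rad
Revolutions = θ/(2π) = 195.45/(2π) = 31.11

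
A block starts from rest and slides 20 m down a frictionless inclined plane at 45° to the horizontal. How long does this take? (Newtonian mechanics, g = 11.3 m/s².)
a = g sin(θ) = 11.3 × sin(45°) = 7.99 m/s²
t = √(2d/a) = √(2 × 20 / 7.99) = 2.24 s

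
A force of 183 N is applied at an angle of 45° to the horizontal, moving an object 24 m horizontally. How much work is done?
W = Fd cosθ = 183×24×cos(45°) = 3105.6 J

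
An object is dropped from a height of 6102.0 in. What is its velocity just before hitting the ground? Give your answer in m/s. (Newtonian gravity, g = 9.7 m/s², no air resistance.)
v = √(2gh) (with unit conversion) = 54.83 m/s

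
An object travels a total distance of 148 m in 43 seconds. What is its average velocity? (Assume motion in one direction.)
v_avg = Δd / Δt = 148 / 43 = 3.44 m/s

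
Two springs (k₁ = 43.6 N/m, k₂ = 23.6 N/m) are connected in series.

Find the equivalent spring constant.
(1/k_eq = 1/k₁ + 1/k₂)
1/k_eq = 1/43.6 + 1/23.6 = 0.065309; k_eq = 15.31 N/m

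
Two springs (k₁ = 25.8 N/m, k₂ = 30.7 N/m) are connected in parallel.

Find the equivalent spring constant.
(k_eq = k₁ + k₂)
k_eq = k₁ + k₂ = 25.8 + 30.7 = 56.5 N/m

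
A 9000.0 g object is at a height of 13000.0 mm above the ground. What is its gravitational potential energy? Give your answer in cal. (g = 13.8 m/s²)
PE = mgh = 9 kg × 13.8 m/s² × 13 m = 1615 J = 385.9 cal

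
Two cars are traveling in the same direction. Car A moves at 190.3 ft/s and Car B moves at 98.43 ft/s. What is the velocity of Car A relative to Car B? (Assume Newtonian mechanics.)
v_rel = v_A - v_B = 190.3 - 98.43 = 91.87 ft/s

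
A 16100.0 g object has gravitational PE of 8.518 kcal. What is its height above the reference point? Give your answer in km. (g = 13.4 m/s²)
PE = mgh → h = PE/(mg) = 3.564e+04 J / (16.1 kg × 13.4 m/s²) = 165.2 m = 0.1652 km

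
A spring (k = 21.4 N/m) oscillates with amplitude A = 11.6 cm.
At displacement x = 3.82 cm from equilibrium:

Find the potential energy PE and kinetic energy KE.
E_total = ½kA² = ½×21.4×(0.116)² = 0.144 J
PE = ½kx² = ½×21.4×(0.0382)² = 0.01561 J
KE = E_total − PE = 0.1284 J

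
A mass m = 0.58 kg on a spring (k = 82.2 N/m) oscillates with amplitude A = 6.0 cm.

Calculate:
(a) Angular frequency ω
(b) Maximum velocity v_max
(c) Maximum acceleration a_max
ω = √(k/m) = √(82.2/0.58) = 11.9 rad/s
v_max = ωA = 11.9×0.06 = 0.7143 m/s
a_max = ω²A = 11.9²×0.06 = 8.503 m/s²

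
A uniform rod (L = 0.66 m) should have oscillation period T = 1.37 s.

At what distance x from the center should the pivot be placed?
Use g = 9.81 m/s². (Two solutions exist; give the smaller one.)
T = 2π√((L²/12 + x²)/(gx)). Let c = T²g/(4π²) = 0.4664.
x² − cx + L²/12 = 0 → x = (c − √(c² − L²/3))/2 = 0.09873 m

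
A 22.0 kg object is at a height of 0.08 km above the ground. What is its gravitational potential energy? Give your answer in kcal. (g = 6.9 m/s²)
PE = mgh = 22 kg × 6.9 m/s² × 80 m = 1.214e+04 J = 2.902 kcal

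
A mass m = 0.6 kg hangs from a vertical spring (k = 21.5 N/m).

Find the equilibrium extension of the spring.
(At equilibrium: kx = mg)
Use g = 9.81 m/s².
x_eq = mg/k = 0.6×9.81/21.5 = 0.2738 m = 27.38 cm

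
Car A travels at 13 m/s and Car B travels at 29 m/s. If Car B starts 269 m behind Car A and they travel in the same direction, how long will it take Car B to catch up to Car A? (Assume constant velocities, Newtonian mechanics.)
Relative speed: v_rel = 29 - 13 = 16 m/s
Time to catch: t = d₀/v_rel = 269/16 = 16.81 s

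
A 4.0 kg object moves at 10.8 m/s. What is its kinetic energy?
KE = ½mv² = ½×4.0×10.8² = 233.28 J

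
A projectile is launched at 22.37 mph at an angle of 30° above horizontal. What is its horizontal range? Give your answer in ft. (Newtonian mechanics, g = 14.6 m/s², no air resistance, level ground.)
R = v₀² sin(2θ) / g (with unit conversion) = 19.46 ft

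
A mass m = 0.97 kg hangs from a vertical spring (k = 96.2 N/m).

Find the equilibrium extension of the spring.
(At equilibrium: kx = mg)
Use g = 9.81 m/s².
x_eq = mg/k = 0.97×9.81/96.2 = 0.09892 m = 9.892 cm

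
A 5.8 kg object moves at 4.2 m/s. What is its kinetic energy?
KE = ½mv² = ½×5.8×4.2² = 51.156 J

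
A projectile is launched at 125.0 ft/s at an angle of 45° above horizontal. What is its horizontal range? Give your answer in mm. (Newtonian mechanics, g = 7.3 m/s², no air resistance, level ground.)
R = v₀² sin(2θ) / g (with unit conversion) = 198900.0 mm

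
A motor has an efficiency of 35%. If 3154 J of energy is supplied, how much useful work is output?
W_out = η × W_in = 0.35 × 3154 = 1103.9 J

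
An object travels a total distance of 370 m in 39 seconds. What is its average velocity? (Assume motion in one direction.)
v_avg = Δd / Δt = 370 / 39 = 9.49 m/s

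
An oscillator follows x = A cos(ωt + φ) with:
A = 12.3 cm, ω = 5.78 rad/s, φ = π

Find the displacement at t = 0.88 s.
x = A cos(ωt + φ) = 12.3×cos(5.78×0.88 + π) = -4.494 cm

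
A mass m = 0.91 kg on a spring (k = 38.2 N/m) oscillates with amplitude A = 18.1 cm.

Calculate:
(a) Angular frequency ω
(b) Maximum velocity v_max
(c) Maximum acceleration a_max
ω = √(k/m) = √(38.2/0.91) = 6.479 rad/s
v_max = ωA = 6.479×0.181 = 1.173 m/s
a_max = ω²A = 6.479²×0.181 = 7.598 m/s²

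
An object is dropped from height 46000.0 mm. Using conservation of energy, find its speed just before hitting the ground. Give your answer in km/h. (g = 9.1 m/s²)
mgh = ½mv² → v = √(2gh) = √(2×9.1×46) = 28.93 m/s = 104.2 km/h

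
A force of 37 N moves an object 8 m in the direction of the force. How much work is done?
W = Fd = 37×8 = 296.0 J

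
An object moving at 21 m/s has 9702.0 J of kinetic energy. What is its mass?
KE = ½mv² → m = 2KE/v² = 2×9702.0/21² = 44.0 kg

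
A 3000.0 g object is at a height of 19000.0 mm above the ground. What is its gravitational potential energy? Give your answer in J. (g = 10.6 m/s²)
PE = mgh = 3 kg × 10.6 m/s² × 19 m = 604.2 J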